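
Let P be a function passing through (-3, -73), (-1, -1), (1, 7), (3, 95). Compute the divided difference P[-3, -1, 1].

-8

P[-3,-1] = (-1 - (-73)) / (-1 - (-3)) = 36
P[-1,1] = (7 - (-1)) / (1 - (-1)) = 4
P[-3,-1,1] = (4 - 36) / (1 - (-3)) = -8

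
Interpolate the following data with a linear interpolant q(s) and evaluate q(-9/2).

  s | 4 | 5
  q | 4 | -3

127/2

Evaluate each Lagrange basis at s = -9/2:
L_0(-9/2) = (-19/2)/[(-1)] = 19/2
L_1(-9/2) = (-17/2)/[(1)] = -17/2
Sum: 4·(19/2) + (-3)·(-17/2) = 127/2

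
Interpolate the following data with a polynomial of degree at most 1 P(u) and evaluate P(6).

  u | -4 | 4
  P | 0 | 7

35/4

Evaluate each Lagrange basis at u = 6:
L_0(6) = (2)/[(-8)] = -1/4
L_1(6) = (10)/[(8)] = 5/4
Sum: 0 + 7·(5/4) = 35/4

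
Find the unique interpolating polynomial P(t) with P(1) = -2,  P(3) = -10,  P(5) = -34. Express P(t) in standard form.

Build the Lagrange basis polynomials:
L_0(t) = (t - 3)(t - 5) / [8] = (1/8)t^2 - t + 15/8
L_1(t) = (t - 1)(t - 5) / [-4] = -(1/4)t^2 + (3/2)t - 5/4
L_2(t) = (t - 1)(t - 3) / [8] = (1/8)t^2 - (1/2)t + 3/8
P(t) = (-2)·L_0 + (-10)·L_1 + (-34)·L_2
  (-2)·L_0(t) = -(1/4)t^2 + 2t - 15/4
  (-10)·L_1(t) = (5/2)t^2 - 15t + 25/2
  (-34)·L_2(t) = -(17/4)t^2 + 17t - 51/4
Adding term by term: -2t^2 + 4t - 4

P(t) = -2t^2 + 4t - 4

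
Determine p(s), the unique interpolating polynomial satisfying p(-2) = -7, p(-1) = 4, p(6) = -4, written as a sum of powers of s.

L_0(s) = (s + 1)(s - 6) / [8] = (1/8)s^2 - (5/8)s - 3/4
L_1(s) = (s + 2)(s - 6) / [-7] = -(1/7)s^2 + (4/7)s + 12/7
L_2(s) = (s + 2)(s + 1) / [56] = (1/56)s^2 + (3/56)s + 1/28
p(s) = (-7)·L_0 + 4·L_1 + (-4)·L_2
  (-7)·L_0(s) = -(7/8)s^2 + (35/8)s + 21/4
  4·L_1(s) = -(4/7)s^2 + (16/7)s + 48/7
  (-4)·L_2(s) = -(1/14)s^2 - (3/14)s - 1/7
Adding term by term: -(85/56)s^2 + (361/56)s + 335/28

p(s) = -(85/56)s^2 + (361/56)s + 335/28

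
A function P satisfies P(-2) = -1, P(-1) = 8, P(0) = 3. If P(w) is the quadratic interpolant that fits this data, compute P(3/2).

-123/4

L_0(3/2) = (5/2)·(3/2)/[(-1)·(-2)] = 15/8
L_1(3/2) = (7/2)·(3/2)/[(1)·(-1)] = -21/4
L_2(3/2) = (7/2)·(5/2)/[(2)·(1)] = 35/8
Sum: (-1)·(15/8) + 8·(-21/4) + 3·(35/8) = -123/4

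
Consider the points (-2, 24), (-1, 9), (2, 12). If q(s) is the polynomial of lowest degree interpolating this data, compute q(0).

2

Evaluate each Lagrange basis at s = 0:
L_0(0) = (1)·(-2)/[(-1)·(-4)] = -1/2
L_1(0) = (2)·(-2)/[(1)·(-3)] = 4/3
L_2(0) = (2)·(1)/[(4)·(3)] = 1/6
Sum: 24·(-1/2) + 9·(4/3) + 12·(1/6) = 2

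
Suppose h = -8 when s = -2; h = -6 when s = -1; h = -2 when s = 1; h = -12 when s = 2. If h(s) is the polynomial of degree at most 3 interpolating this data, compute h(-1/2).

L_0(-1/2) = (1/2)·(-3/2)·(-5/2)/[(-1)·(-3)·(-4)] = -5/32
L_1(-1/2) = (3/2)·(-3/2)·(-5/2)/[(1)·(-2)·(-3)] = 15/16
L_2(-1/2) = (3/2)·(1/2)·(-5/2)/[(3)·(2)·(-1)] = 5/16
L_3(-1/2) = (3/2)·(1/2)·(-3/2)/[(4)·(3)·(1)] = -3/32
Sum: (-8)·(-5/32) + (-6)·(15/16) + (-2)·(5/16) + (-12)·(-3/32) = -31/8

-31/8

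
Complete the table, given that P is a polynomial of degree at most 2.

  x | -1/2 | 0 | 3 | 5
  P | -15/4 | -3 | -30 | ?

-78

The 3 known values determine P uniquely (degree ≤ 2).
Evaluate each Lagrange basis at x = 5:
L_0(5) = (5)·(2)/[(-1/2)·(-7/2)] = 40/7
L_1(5) = (11/2)·(2)/[(1/2)·(-3)] = -22/3
L_2(5) = (11/2)·(5)/[(7/2)·(3)] = 55/21
Sum: (-15/4)·(40/7) + (-3)·(-22/3) + (-30)·(55/21) = -78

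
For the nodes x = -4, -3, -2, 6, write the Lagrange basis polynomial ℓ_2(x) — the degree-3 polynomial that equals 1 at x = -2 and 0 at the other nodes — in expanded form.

ℓ_2(x) = -(1/16)x^3 - (1/16)x^2 + (15/8)x + 9/2

ℓ_2(x) = (x + 4)(x + 3)(x - 6) / [(2)·(1)·(-8)]
       = (x^3 + x^2 - 30x - 72) / (-16)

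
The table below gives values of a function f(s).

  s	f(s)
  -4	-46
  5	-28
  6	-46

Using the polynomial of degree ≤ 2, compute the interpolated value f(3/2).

7/2

Evaluate each Lagrange basis at s = 3/2:
L_0(3/2) = (-7/2)·(-9/2)/[(-9)·(-10)] = 7/40
L_1(3/2) = (11/2)·(-9/2)/[(9)·(-1)] = 11/4
L_2(3/2) = (11/2)·(-7/2)/[(10)·(1)] = -77/40
Sum: (-46)·(7/40) + (-28)·(11/4) + (-46)·(-77/40) = 7/2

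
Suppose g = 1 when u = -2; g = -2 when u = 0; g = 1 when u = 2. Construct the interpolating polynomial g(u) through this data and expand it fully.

g(u) = (3/4)u^2 - 2

Newton's divided differences:
g[-2,0] = (-2 - 1) / (0 - (-2)) = -3/2
g[0,2] = (1 - (-2)) / (2 - 0) = 3/2
g[-2,0,2] = (3/2 - (-3/2)) / (2 - (-2)) = 3/4
g(u) = 1 + (-3/2)·(u + 2) + (3/4)·(u + 2)u
Expanding: g(u) = (3/4)u^2 - 2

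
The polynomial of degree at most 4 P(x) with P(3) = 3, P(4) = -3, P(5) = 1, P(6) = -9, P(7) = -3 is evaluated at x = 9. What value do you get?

Using Newton's divided-difference form:
P[3,4] = (-3 - 3) / (4 - 3) = -6
P[4,5] = (1 - (-3)) / (5 - 4) = 4
P[5,6] = (-9 - 1) / (6 - 5) = -10
P[6,7] = (-3 - (-9)) / (7 - 6) = 6
P[3,4,5] = (4 - (-6)) / (5 - 3) = 5
P[4,5,6] = (-10 - 4) / (6 - 4) = -7
P[5,6,7] = (6 - (-10)) / (7 - 5) = 8
P[3,4,5,6] = (-7 - 5) / (6 - 3) = -4
P[4,5,6,7] = (8 - (-7)) / (7 - 4) = 5
P[3,4,5,6,7] = (5 - (-4)) / (7 - 3) = 9/4
P(9) = 3 + (-6)·(6) + 5·(6)·(5) + (-4)·(6)·(5)·(4) + (9/4)·(6)·(5)·(4)·(3) = 447

447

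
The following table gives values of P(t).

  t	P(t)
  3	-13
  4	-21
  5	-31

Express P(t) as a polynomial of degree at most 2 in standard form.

Build the Lagrange basis polynomials:
L_0(t) = (t - 4)(t - 5) / [2] = (1/2)t^2 - (9/2)t + 10
L_1(t) = (t - 3)(t - 5) / [-1] = -t^2 + 8t - 15
L_2(t) = (t - 3)(t - 4) / [2] = (1/2)t^2 - (7/2)t + 6
P(t) = (-13)·L_0 + (-21)·L_1 + (-31)·L_2
  (-13)·L_0(t) = -(13/2)t^2 + (117/2)t - 130
  (-21)·L_1(t) = 21t^2 - 168t + 315
  (-31)·L_2(t) = -(31/2)t^2 + (217/2)t - 186
Adding term by term: -t^2 - t - 1

P(t) = -t^2 - t - 1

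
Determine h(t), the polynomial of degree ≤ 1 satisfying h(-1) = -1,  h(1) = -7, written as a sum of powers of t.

L_0(t) = (t - 1) / [-2] = -(1/2)t + 1/2
L_1(t) = (t + 1) / [2] = (1/2)t + 1/2
h(t) = (-1)·L_0 + (-7)·L_1
  (-1)·L_0(t) = (1/2)t - 1/2
  (-7)·L_1(t) = -(7/2)t - 7/2
Adding term by term: -3t - 4

h(t) = -3t - 4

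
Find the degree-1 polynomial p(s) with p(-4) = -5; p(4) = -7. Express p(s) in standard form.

p(s) = -(1/4)s - 6

Build the Lagrange basis polynomials:
L_0(s) = (s - 4) / [-8] = -(1/8)s + 1/2
L_1(s) = (s + 4) / [8] = (1/8)s + 1/2
p(s) = (-5)·L_0 + (-7)·L_1
  (-5)·L_0(s) = (5/8)s - 5/2
  (-7)·L_1(s) = -(7/8)s - 7/2
Adding term by term: -(1/4)s - 6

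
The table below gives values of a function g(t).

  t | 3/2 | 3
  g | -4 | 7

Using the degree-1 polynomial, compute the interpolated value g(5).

Evaluate each Lagrange basis at t = 5:
L_0(5) = (2)/[(-3/2)] = -4/3
L_1(5) = (7/2)/[(3/2)] = 7/3
Sum: (-4)·(-4/3) + 7·(7/3) = 65/3

65/3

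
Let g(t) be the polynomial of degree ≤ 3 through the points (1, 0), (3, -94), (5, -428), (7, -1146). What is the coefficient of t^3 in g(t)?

-3

The leading coefficient equals the top divided difference g[1,3,5,7].
g[1,3] = (-94 - 0) / (3 - 1) = -47
g[3,5] = (-428 - (-94)) / (5 - 3) = -167
g[5,7] = (-1146 - (-428)) / (7 - 5) = -359
g[1,3,5] = (-167 - (-47)) / (5 - 1) = -30
g[3,5,7] = (-359 - (-167)) / (7 - 3) = -48
g[1,3,5,7] = (-48 - (-30)) / (7 - 1) = -3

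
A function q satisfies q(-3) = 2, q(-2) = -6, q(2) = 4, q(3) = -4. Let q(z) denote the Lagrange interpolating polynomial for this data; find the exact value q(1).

18/5

Evaluate each Lagrange basis at z = 1:
L_0(1) = (3)·(-1)·(-2)/[(-1)·(-5)·(-6)] = -1/5
L_1(1) = (4)·(-1)·(-2)/[(1)·(-4)·(-5)] = 2/5
L_2(1) = (4)·(3)·(-2)/[(5)·(4)·(-1)] = 6/5
L_3(1) = (4)·(3)·(-1)/[(6)·(5)·(1)] = -2/5
Sum: 2·(-1/5) + (-6)·(2/5) + 4·(6/5) + (-4)·(-2/5) = 18/5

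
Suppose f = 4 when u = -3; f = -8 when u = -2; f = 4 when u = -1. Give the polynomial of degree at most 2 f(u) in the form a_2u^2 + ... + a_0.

L_0(u) = (u + 2)(u + 1) / [2] = (1/2)u^2 + (3/2)u + 1
L_1(u) = (u + 3)(u + 1) / [-1] = -u^2 - 4u - 3
L_2(u) = (u + 3)(u + 2) / [2] = (1/2)u^2 + (5/2)u + 3
f(u) = 4·L_0 + (-8)·L_1 + 4·L_2
  4·L_0(u) = 2u^2 + 6u + 4
  (-8)·L_1(u) = 8u^2 + 32u + 24
  4·L_2(u) = 2u^2 + 10u + 12
Adding term by term: 12u^2 + 48u + 40

f(u) = 12u^2 + 48u + 40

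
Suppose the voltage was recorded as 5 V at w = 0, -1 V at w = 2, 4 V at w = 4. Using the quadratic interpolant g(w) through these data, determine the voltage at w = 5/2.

L_0(5/2) = (1/2)·(-3/2)/[(-2)·(-4)] = -3/32
L_1(5/2) = (5/2)·(-3/2)/[(2)·(-2)] = 15/16
L_2(5/2) = (5/2)·(1/2)/[(4)·(2)] = 5/32
Sum: 5·(-3/32) + (-1)·(15/16) + 4·(5/32) = -25/32

-25/32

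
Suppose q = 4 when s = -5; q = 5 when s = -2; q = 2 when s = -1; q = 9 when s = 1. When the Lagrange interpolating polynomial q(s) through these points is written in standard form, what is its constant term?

Build the Lagrange basis polynomials:
L_0(s) = (s + 2)(s + 1)(s - 1) / [-72] = -(1/72)s^3 - (1/36)s^2 + (1/72)s + 1/36
L_1(s) = (s + 5)(s + 1)(s - 1) / [9] = (1/9)s^3 + (5/9)s^2 - (1/9)s - 5/9
L_2(s) = (s + 5)(s + 2)(s - 1) / [-8] = -(1/8)s^3 - (3/4)s^2 - (3/8)s + 5/4
L_3(s) = (s + 5)(s + 2)(s + 1) / [36] = (1/36)s^3 + (2/9)s^2 + (17/36)s + 5/18
q(s) = 4·L_0 + 5·L_1 + 2·L_2 + 9·L_3
Only the constant term is needed; take it from each L_i and combine:
4·(1/36) + 5·(-5/9) + 2·(5/4) + 9·(5/18) = 7/3

7/3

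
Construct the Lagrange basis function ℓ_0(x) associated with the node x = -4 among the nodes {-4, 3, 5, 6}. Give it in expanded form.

ℓ_0(x) = (x - 3)(x - 5)(x - 6) / [(-7)·(-9)·(-10)]
       = (x^3 - 14x^2 + 63x - 90) / (-630)

ℓ_0(x) = -(1/630)x^3 + (1/45)x^2 - (1/10)x + 1/7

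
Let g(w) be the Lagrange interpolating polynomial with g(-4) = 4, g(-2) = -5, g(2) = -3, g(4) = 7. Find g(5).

449/32

Evaluate each Lagrange basis at w = 5:
L_0(5) = (7)·(3)·(1)/[(-2)·(-6)·(-8)] = -7/32
L_1(5) = (9)·(3)·(1)/[(2)·(-4)·(-6)] = 9/16
L_2(5) = (9)·(7)·(1)/[(6)·(4)·(-2)] = -21/16
L_3(5) = (9)·(7)·(3)/[(8)·(6)·(2)] = 63/32
Sum: 4·(-7/32) + (-5)·(9/16) + (-3)·(-21/16) + 7·(63/32) = 449/32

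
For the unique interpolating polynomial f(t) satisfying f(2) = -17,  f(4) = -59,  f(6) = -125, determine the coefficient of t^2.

-3

Build the Lagrange basis polynomials:
L_0(t) = (t - 4)(t - 6) / [8] = (1/8)t^2 - (5/4)t + 3
L_1(t) = (t - 2)(t - 6) / [-4] = -(1/4)t^2 + 2t - 3
L_2(t) = (t - 2)(t - 4) / [8] = (1/8)t^2 - (3/4)t + 1
f(t) = (-17)·L_0 + (-59)·L_1 + (-125)·L_2
Only the coefficient of t^2 is needed; take it from each L_i and combine:
(-17)·(1/8) + (-59)·(-1/4) + (-125)·(1/8) = -3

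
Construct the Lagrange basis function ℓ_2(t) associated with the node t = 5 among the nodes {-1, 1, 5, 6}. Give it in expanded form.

ℓ_2(t) = (t + 1)(t - 1)(t - 6) / [(6)·(4)·(-1)]
       = (t^3 - 6t^2 - t + 6) / (-24)

ℓ_2(t) = -(1/24)t^3 + (1/4)t^2 + (1/24)t - 1/4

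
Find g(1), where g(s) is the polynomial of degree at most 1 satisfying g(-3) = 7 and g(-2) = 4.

Evaluate each Lagrange basis at s = 1:
L_0(1) = (3)/[(-1)] = -3
L_1(1) = (4)/[(1)] = 4
Sum: 7·(-3) + 4·(4) = -5

-5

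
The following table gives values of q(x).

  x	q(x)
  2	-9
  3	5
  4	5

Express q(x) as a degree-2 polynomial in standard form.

q(x) = -7x^2 + 49x - 79

L_0(x) = (x - 3)(x - 4) / [2] = (1/2)x^2 - (7/2)x + 6
L_1(x) = (x - 2)(x - 4) / [-1] = -x^2 + 6x - 8
L_2(x) = (x - 2)(x - 3) / [2] = (1/2)x^2 - (5/2)x + 3
q(x) = (-9)·L_0 + 5·L_1 + 5·L_2
  (-9)·L_0(x) = -(9/2)x^2 + (63/2)x - 54
  5·L_1(x) = -5x^2 + 30x - 40
  5·L_2(x) = (5/2)x^2 - (25/2)x + 15
Adding term by term: -7x^2 + 49x - 79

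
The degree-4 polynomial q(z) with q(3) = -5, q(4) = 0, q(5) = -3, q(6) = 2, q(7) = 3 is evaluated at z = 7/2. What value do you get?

19/32

L_0(7/2) = (-1/2)·(-3/2)·(-5/2)·(-7/2)/[(-1)·(-2)·(-3)·(-4)] = 35/128
L_1(7/2) = (1/2)·(-3/2)·(-5/2)·(-7/2)/[(1)·(-1)·(-2)·(-3)] = 35/32
L_2(7/2) = (1/2)·(-1/2)·(-5/2)·(-7/2)/[(2)·(1)·(-1)·(-2)] = -35/64
L_3(7/2) = (1/2)·(-1/2)·(-3/2)·(-7/2)/[(3)·(2)·(1)·(-1)] = 7/32
L_4(7/2) = (1/2)·(-1/2)·(-3/2)·(-5/2)/[(4)·(3)·(2)·(1)] = -5/128
Sum: (-5)·(35/128) + 0 + (-3)·(-35/64) + 2·(7/32) + 3·(-5/128) = 19/32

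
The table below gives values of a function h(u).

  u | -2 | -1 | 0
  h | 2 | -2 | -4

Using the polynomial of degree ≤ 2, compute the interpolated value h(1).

Using Newton's divided-difference form:
h[-2,-1] = (-2 - 2) / (-1 - (-2)) = -4
h[-1,0] = (-4 - (-2)) / (0 - (-1)) = -2
h[-2,-1,0] = (-2 - (-4)) / (0 - (-2)) = 1
h(1) = 2 + (-4)·(3) + 1·(3)·(2) = -4

-4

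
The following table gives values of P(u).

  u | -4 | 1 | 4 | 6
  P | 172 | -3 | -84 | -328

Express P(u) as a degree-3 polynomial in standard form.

L_0(u) = (u - 1)(u - 4)(u - 6) / [-400] = -(1/400)u^3 + (11/400)u^2 - (17/200)u + 3/50
L_1(u) = (u + 4)(u - 4)(u - 6) / [75] = (1/75)u^3 - (2/25)u^2 - (16/75)u + 32/25
L_2(u) = (u + 4)(u - 1)(u - 6) / [-48] = -(1/48)u^3 + (1/16)u^2 + (11/24)u - 1/2
L_3(u) = (u + 4)(u - 1)(u - 4) / [100] = (1/100)u^3 - (1/100)u^2 - (4/25)u + 4/25
P(u) = 172·L_0 + (-3)·L_1 + (-84)·L_2 + (-328)·L_3
  172·L_0(u) = -(43/100)u^3 + (473/100)u^2 - (731/50)u + 258/25
  (-3)·L_1(u) = -(1/25)u^3 + (6/25)u^2 + (16/25)u - 96/25
  (-84)·L_2(u) = (7/4)u^3 - (21/4)u^2 - (77/2)u + 42
  (-328)·L_3(u) = -(82/25)u^3 + (82/25)u^2 + (1312/25)u - 1312/25
Adding term by term: -2u^3 + 3u^2 - 4

P(u) = -2u^3 + 3u^2 - 4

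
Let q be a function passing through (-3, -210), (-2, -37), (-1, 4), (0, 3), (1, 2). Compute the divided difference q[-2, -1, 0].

-21

q[-2,-1] = (4 - (-37)) / (-1 - (-2)) = 41
q[-1,0] = (3 - 4) / (0 - (-1)) = -1
q[-2,-1,0] = (-1 - 41) / (0 - (-2)) = -21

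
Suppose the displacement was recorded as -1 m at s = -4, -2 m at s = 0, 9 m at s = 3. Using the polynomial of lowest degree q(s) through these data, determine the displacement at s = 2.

L_0(2) = (2)·(-1)/[(-4)·(-7)] = -1/14
L_1(2) = (6)·(-1)/[(4)·(-3)] = 1/2
L_2(2) = (6)·(2)/[(7)·(3)] = 4/7
Sum: (-1)·(-1/14) + (-2)·(1/2) + 9·(4/7) = 59/14

59/14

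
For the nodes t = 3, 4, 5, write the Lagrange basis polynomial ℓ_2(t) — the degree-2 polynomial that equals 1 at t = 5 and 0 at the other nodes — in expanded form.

ℓ_2(t) = (t - 3)(t - 4) / [(2)·(1)]
       = (t^2 - 7t + 12) / (2)

ℓ_2(t) = (1/2)t^2 - (7/2)t + 6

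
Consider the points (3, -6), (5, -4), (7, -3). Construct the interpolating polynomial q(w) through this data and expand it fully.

Newton's divided differences:
q[3,5] = (-4 - (-6)) / (5 - 3) = 1
q[5,7] = (-3 - (-4)) / (7 - 5) = 1/2
q[3,5,7] = (1/2 - 1) / (7 - 3) = -1/8
q(w) = -6 + 1·(w - 3) + (-1/8)·(w - 3)(w - 5)
Expanding: q(w) = -(1/8)w^2 + 2w - 87/8

q(w) = -(1/8)w^2 + 2w - 87/8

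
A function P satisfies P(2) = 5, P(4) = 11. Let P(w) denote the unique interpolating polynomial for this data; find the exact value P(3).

8

L_0(3) = (-1)/[(-2)] = 1/2
L_1(3) = (1)/[(2)] = 1/2
Sum: 5·(1/2) + 11·(1/2) = 8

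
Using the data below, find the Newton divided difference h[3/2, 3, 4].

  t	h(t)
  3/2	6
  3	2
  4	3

h[3/2,3] = (2 - 6) / (3 - 3/2) = -8/3
h[3,4] = (3 - 2) / (4 - 3) = 1
h[3/2,3,4] = (1 - (-8/3)) / (4 - 3/2) = 22/15

22/15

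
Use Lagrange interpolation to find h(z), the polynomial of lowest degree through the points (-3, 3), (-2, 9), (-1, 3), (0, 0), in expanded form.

h(z) = (5/2)z^3 + 9z^2 + (7/2)z

L_0(z) = (z + 2)(z + 1)z / [-6] = -(1/6)z^3 - (1/2)z^2 - (1/3)z
L_1(z) = (z + 3)(z + 1)z / [2] = (1/2)z^3 + 2z^2 + (3/2)z
L_2(z) = (z + 3)(z + 2)z / [-2] = -(1/2)z^3 - (5/2)z^2 - 3z
L_3(z) = (z + 3)(z + 2)(z + 1) / [6] = (1/6)z^3 + z^2 + (11/6)z + 1
h(z) = 3·L_0 + 9·L_1 + 3·L_2 + 0·L_3
  3·L_0(z) = -(1/2)z^3 - (3/2)z^2 - z
  9·L_1(z) = (9/2)z^3 + 18z^2 + (27/2)z
  3·L_2(z) = -(3/2)z^3 - (15/2)z^2 - 9z
  0·L_3(z) = 0
Adding term by term: (5/2)z^3 + 9z^2 + (7/2)z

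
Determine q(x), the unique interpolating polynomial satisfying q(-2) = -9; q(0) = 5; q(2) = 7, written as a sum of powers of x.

q(x) = -(3/2)x^2 + 4x + 5

Newton's divided differences:
q[-2,0] = (5 - (-9)) / (0 - (-2)) = 7
q[0,2] = (7 - 5) / (2 - 0) = 1
q[-2,0,2] = (1 - 7) / (2 - (-2)) = -3/2
q(x) = -9 + 7·(x + 2) + (-3/2)·(x + 2)x
Expanding: q(x) = -(3/2)x^2 + 4x + 5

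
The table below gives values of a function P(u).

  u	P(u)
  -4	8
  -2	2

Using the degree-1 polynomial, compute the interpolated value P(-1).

-1

L_0(-1) = (1)/[(-2)] = -1/2
L_1(-1) = (3)/[(2)] = 3/2
Sum: 8·(-1/2) + 2·(3/2) = -1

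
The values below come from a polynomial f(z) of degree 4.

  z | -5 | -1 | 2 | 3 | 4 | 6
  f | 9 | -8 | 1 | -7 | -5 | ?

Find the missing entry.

The 5 known values determine f uniquely (degree ≤ 4).
Evaluate each Lagrange basis at z = 6:
L_0(6) = (7)·(4)·(3)·(2)/[(-4)·(-7)·(-8)·(-9)] = 1/12
L_1(6) = (11)·(4)·(3)·(2)/[(4)·(-3)·(-4)·(-5)] = -11/10
L_2(6) = (11)·(7)·(3)·(2)/[(7)·(3)·(-1)·(-2)] = 11
L_3(6) = (11)·(7)·(4)·(2)/[(8)·(4)·(1)·(-1)] = -77/4
L_4(6) = (11)·(7)·(4)·(3)/[(9)·(5)·(2)·(1)] = 154/15
Sum: 9·(1/12) + (-8)·(-11/10) + 1·(11) + (-7)·(-77/4) + (-5)·(154/15) = 3119/30

3119/30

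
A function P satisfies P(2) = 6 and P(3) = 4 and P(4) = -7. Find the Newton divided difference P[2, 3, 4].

P[2,3] = (4 - 6) / (3 - 2) = -2
P[3,4] = (-7 - 4) / (4 - 3) = -11
P[2,3,4] = (-11 - (-2)) / (4 - 2) = -9/2

-9/2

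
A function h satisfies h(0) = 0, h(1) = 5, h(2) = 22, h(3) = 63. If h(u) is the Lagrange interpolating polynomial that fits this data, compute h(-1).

-5

Evaluate each Lagrange basis at u = -1:
L_0(-1) = (-2)·(-3)·(-4)/[(-1)·(-2)·(-3)] = 4
L_1(-1) = (-1)·(-3)·(-4)/[(1)·(-1)·(-2)] = -6
L_2(-1) = (-1)·(-2)·(-4)/[(2)·(1)·(-1)] = 4
L_3(-1) = (-1)·(-2)·(-3)/[(3)·(2)·(1)] = -1
Sum: 0 + 5·(-6) + 22·(4) + 63·(-1) = -5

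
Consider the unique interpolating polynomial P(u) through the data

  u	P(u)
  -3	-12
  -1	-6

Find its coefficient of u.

Build the Lagrange basis polynomials:
L_0(u) = (u + 1) / [-2] = -(1/2)u - 1/2
L_1(u) = (u + 3) / [2] = (1/2)u + 3/2
P(u) = (-12)·L_0 + (-6)·L_1
Only the coefficient of u is needed; take it from each L_i and combine:
(-12)·(-1/2) + (-6)·(1/2) = 3

3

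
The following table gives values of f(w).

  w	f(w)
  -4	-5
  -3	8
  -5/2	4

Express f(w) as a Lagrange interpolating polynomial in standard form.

f(w) = -14w^2 - 85w - 121

L_0(w) = (w + 3)(w + 5/2) / [3/2] = (2/3)w^2 + (11/3)w + 5
L_1(w) = (w + 4)(w + 5/2) / [-1/2] = -2w^2 - 13w - 20
L_2(w) = (w + 4)(w + 3) / [3/4] = (4/3)w^2 + (28/3)w + 16
f(w) = (-5)·L_0 + 8·L_1 + 4·L_2
  (-5)·L_0(w) = -(10/3)w^2 - (55/3)w - 25
  8·L_1(w) = -16w^2 - 104w - 160
  4·L_2(w) = (16/3)w^2 + (112/3)w + 64
Adding term by term: -14w^2 - 85w - 121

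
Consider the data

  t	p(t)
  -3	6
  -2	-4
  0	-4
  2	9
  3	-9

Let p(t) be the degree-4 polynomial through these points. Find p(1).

77/15

Evaluate each Lagrange basis at t = 1:
L_0(1) = (3)·(1)·(-1)·(-2)/[(-1)·(-3)·(-5)·(-6)] = 1/15
L_1(1) = (4)·(1)·(-1)·(-2)/[(1)·(-2)·(-4)·(-5)] = -1/5
L_2(1) = (4)·(3)·(-1)·(-2)/[(3)·(2)·(-2)·(-3)] = 2/3
L_3(1) = (4)·(3)·(1)·(-2)/[(5)·(4)·(2)·(-1)] = 3/5
L_4(1) = (4)·(3)·(1)·(-1)/[(6)·(5)·(3)·(1)] = -2/15
Sum: 6·(1/15) + (-4)·(-1/5) + (-4)·(2/3) + 9·(3/5) + (-9)·(-2/15) = 77/15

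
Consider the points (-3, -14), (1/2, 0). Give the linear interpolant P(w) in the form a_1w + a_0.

Build the Lagrange basis polynomials:
L_0(w) = (w - 1/2) / [-7/2] = -(2/7)w + 1/7
L_1(w) = (w + 3) / [7/2] = (2/7)w + 6/7
P(w) = (-14)·L_0 + 0·L_1
  (-14)·L_0(w) = 4w - 2
  0·L_1(w) = 0
Adding term by term: 4w - 2

P(w) = 4w - 2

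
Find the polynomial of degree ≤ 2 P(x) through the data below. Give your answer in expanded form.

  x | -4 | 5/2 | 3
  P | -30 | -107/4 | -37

L_0(x) = (x - 5/2)(x - 3) / [91/2] = (2/91)x^2 - (11/91)x + 15/91
L_1(x) = (x + 4)(x - 3) / [-13/4] = -(4/13)x^2 - (4/13)x + 48/13
L_2(x) = (x + 4)(x - 5/2) / [7/2] = (2/7)x^2 + (3/7)x - 20/7
P(x) = (-30)·L_0 + (-107/4)·L_1 + (-37)·L_2
  (-30)·L_0(x) = -(60/91)x^2 + (330/91)x - 450/91
  (-107/4)·L_1(x) = (107/13)x^2 + (107/13)x - 1284/13
  (-37)·L_2(x) = -(74/7)x^2 - (111/7)x + 740/7
Adding term by term: -3x^2 - 4x + 2

P(x) = -3x^2 - 4x + 2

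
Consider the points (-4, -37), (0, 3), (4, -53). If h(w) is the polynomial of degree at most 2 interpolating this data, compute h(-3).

Evaluate each Lagrange basis at w = -3:
L_0(-3) = (-3)·(-7)/[(-4)·(-8)] = 21/32
L_1(-3) = (1)·(-7)/[(4)·(-4)] = 7/16
L_2(-3) = (1)·(-3)/[(8)·(4)] = -3/32
Sum: (-37)·(21/32) + 3·(7/16) + (-53)·(-3/32) = -18

-18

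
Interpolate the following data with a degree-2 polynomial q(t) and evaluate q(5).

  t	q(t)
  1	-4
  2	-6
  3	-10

-24

L_0(5) = (3)·(2)/[(-1)·(-2)] = 3
L_1(5) = (4)·(2)/[(1)·(-1)] = -8
L_2(5) = (4)·(3)/[(2)·(1)] = 6
Sum: (-4)·(3) + (-6)·(-8) + (-10)·(6) = -24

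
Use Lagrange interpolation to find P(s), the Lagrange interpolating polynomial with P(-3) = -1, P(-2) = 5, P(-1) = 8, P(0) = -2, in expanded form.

P(s) = -(5/3)s^3 - (23/2)s^2 - (119/6)s - 2

L_0(s) = (s + 2)(s + 1)s / [-6] = -(1/6)s^3 - (1/2)s^2 - (1/3)s
L_1(s) = (s + 3)(s + 1)s / [2] = (1/2)s^3 + 2s^2 + (3/2)s
L_2(s) = (s + 3)(s + 2)s / [-2] = -(1/2)s^3 - (5/2)s^2 - 3s
L_3(s) = (s + 3)(s + 2)(s + 1) / [6] = (1/6)s^3 + s^2 + (11/6)s + 1
P(s) = (-1)·L_0 + 5·L_1 + 8·L_2 + (-2)·L_3
  (-1)·L_0(s) = (1/6)s^3 + (1/2)s^2 + (1/3)s
  5·L_1(s) = (5/2)s^3 + 10s^2 + (15/2)s
  8·L_2(s) = -4s^3 - 20s^2 - 24s
  (-2)·L_3(s) = -(1/3)s^3 - 2s^2 - (11/3)s - 2
Adding term by term: -(5/3)s^3 - (23/2)s^2 - (119/6)s - 2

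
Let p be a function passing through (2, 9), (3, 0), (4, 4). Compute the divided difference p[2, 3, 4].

13/2

p[2,3] = (0 - 9) / (3 - 2) = -9
p[3,4] = (4 - 0) / (4 - 3) = 4
p[2,3,4] = (4 - (-9)) / (4 - 2) = 13/2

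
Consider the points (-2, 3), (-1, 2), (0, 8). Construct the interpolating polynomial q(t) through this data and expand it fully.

q(t) = (7/2)t^2 + (19/2)t + 8

L_0(t) = (t + 1)t / [2] = (1/2)t^2 + (1/2)t
L_1(t) = (t + 2)t / [-1] = -t^2 - 2t
L_2(t) = (t + 2)(t + 1) / [2] = (1/2)t^2 + (3/2)t + 1
q(t) = 3·L_0 + 2·L_1 + 8·L_2
  3·L_0(t) = (3/2)t^2 + (3/2)t
  2·L_1(t) = -2t^2 - 4t
  8·L_2(t) = 4t^2 + 12t + 8
Adding term by term: (7/2)t^2 + (19/2)t + 8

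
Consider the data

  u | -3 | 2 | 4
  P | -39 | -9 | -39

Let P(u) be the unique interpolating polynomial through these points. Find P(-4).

-63

L_0(-4) = (-6)·(-8)/[(-5)·(-7)] = 48/35
L_1(-4) = (-1)·(-8)/[(5)·(-2)] = -4/5
L_2(-4) = (-1)·(-6)/[(7)·(2)] = 3/7
Sum: (-39)·(48/35) + (-9)·(-4/5) + (-39)·(3/7) = -63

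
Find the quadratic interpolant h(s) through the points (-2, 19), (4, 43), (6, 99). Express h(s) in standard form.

h(s) = 3s^2 - 2s + 3

Newton's divided differences:
h[-2,4] = (43 - 19) / (4 - (-2)) = 4
h[4,6] = (99 - 43) / (6 - 4) = 28
h[-2,4,6] = (28 - 4) / (6 - (-2)) = 3
h(s) = 19 + 4·(s + 2) + 3·(s + 2)(s - 4)
Expanding: h(s) = 3s^2 - 2s + 3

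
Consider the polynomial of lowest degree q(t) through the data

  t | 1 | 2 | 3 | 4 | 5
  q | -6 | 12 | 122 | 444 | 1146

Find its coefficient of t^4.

The leading coefficient equals the top divided difference q[1,2,3,4,5].
q[1,2] = (12 - (-6)) / (2 - 1) = 18
q[2,3] = (122 - 12) / (3 - 2) = 110
q[3,4] = (444 - 122) / (4 - 3) = 322
q[4,5] = (1146 - 444) / (5 - 4) = 702
q[1,2,3] = (110 - 18) / (3 - 1) = 46
q[2,3,4] = (322 - 110) / (4 - 2) = 106
q[3,4,5] = (702 - 322) / (5 - 3) = 190
q[1,2,3,4] = (106 - 46) / (4 - 1) = 20
q[2,3,4,5] = (190 - 106) / (5 - 2) = 28
q[1,2,3,4,5] = (28 - 20) / (5 - 1) = 2

2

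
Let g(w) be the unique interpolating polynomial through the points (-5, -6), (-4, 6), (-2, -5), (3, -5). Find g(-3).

L_0(-3) = (1)·(-1)·(-6)/[(-1)·(-3)·(-8)] = -1/4
L_1(-3) = (2)·(-1)·(-6)/[(1)·(-2)·(-7)] = 6/7
L_2(-3) = (2)·(1)·(-6)/[(3)·(2)·(-5)] = 2/5
L_3(-3) = (2)·(1)·(-1)/[(8)·(7)·(5)] = -1/140
Sum: (-6)·(-1/4) + 6·(6/7) + (-5)·(2/5) + (-5)·(-1/140) = 131/28

131/28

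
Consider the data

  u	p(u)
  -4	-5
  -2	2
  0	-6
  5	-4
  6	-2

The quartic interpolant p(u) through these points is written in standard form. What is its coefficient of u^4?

-163/5040

The leading coefficient equals the top divided difference p[-4,-2,0,5,6].
p[-4,-2] = (2 - (-5)) / (-2 - (-4)) = 7/2
p[-2,0] = (-6 - 2) / (0 - (-2)) = -4
p[0,5] = (-4 - (-6)) / (5 - 0) = 2/5
p[5,6] = (-2 - (-4)) / (6 - 5) = 2
p[-4,-2,0] = (-4 - 7/2) / (0 - (-4)) = -15/8
p[-2,0,5] = (2/5 - (-4)) / (5 - (-2)) = 22/35
p[0,5,6] = (2 - 2/5) / (6 - 0) = 4/15
p[-4,-2,0,5] = (22/35 - (-15/8)) / (5 - (-4)) = 701/2520
p[-2,0,5,6] = (4/15 - 22/35) / (6 - (-2)) = -19/420
p[-4,-2,0,5,6] = (-19/420 - 701/2520) / (6 - (-4)) = -163/5040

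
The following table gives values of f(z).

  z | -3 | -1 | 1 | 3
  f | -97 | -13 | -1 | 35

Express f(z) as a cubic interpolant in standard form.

f(z) = 2z^3 - 3z^2 + 4z - 4

Newton's divided differences:
f[-3,-1] = (-13 - (-97)) / (-1 - (-3)) = 42
f[-1,1] = (-1 - (-13)) / (1 - (-1)) = 6
f[1,3] = (35 - (-1)) / (3 - 1) = 18
f[-3,-1,1] = (6 - 42) / (1 - (-3)) = -9
f[-1,1,3] = (18 - 6) / (3 - (-1)) = 3
f[-3,-1,1,3] = (3 - (-9)) / (3 - (-3)) = 2
f(z) = -97 + 42·(z + 3) + (-9)·(z + 3)(z + 1) + 2·(z + 3)(z + 1)(z - 1)
Expanding: f(z) = 2z^3 - 3z^2 + 4z - 4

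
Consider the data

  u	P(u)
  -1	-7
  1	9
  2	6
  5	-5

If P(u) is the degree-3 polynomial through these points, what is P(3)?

1/3

Evaluate each Lagrange basis at u = 3:
L_0(3) = (2)·(1)·(-2)/[(-2)·(-3)·(-6)] = 1/9
L_1(3) = (4)·(1)·(-2)/[(2)·(-1)·(-4)] = -1
L_2(3) = (4)·(2)·(-2)/[(3)·(1)·(-3)] = 16/9
L_3(3) = (4)·(2)·(1)/[(6)·(4)·(3)] = 1/9
Sum: (-7)·(1/9) + 9·(-1) + 6·(16/9) + (-5)·(1/9) = 1/3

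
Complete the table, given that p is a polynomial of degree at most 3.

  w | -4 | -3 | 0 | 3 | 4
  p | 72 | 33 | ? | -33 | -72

0

The 4 known values determine p uniquely (degree ≤ 3).
Evaluate each Lagrange basis at w = 0:
L_0(0) = (3)·(-3)·(-4)/[(-1)·(-7)·(-8)] = -9/14
L_1(0) = (4)·(-3)·(-4)/[(1)·(-6)·(-7)] = 8/7
L_2(0) = (4)·(3)·(-4)/[(7)·(6)·(-1)] = 8/7
L_3(0) = (4)·(3)·(-3)/[(8)·(7)·(1)] = -9/14
Sum: 72·(-9/14) + 33·(8/7) + (-33)·(8/7) + (-72)·(-9/14) = 0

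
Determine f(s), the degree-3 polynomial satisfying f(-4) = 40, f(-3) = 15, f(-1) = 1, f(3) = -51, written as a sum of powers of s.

L_0(s) = (s + 3)(s + 1)(s - 3) / [-21] = -(1/21)s^3 - (1/21)s^2 + (3/7)s + 3/7
L_1(s) = (s + 4)(s + 1)(s - 3) / [12] = (1/12)s^3 + (1/6)s^2 - (11/12)s - 1
L_2(s) = (s + 4)(s + 3)(s - 3) / [-24] = -(1/24)s^3 - (1/6)s^2 + (3/8)s + 3/2
L_3(s) = (s + 4)(s + 3)(s + 1) / [168] = (1/168)s^3 + (1/21)s^2 + (19/168)s + 1/14
f(s) = 40·L_0 + 15·L_1 + 1·L_2 + (-51)·L_3
  40·L_0(s) = -(40/21)s^3 - (40/21)s^2 + (120/7)s + 120/7
  15·L_1(s) = (5/4)s^3 + (5/2)s^2 - (55/4)s - 15
  1·L_2(s) = -(1/24)s^3 - (1/6)s^2 + (3/8)s + 3/2
  (-51)·L_3(s) = -(17/56)s^3 - (17/7)s^2 - (323/56)s - 51/14
Adding term by term: -s^3 - 2s^2 - 2s

f(s) = -s^3 - 2s^2 - 2s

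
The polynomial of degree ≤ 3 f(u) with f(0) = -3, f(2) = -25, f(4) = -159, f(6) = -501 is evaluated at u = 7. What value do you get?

-780

Evaluate each Lagrange basis at u = 7:
L_0(7) = (5)·(3)·(1)/[(-2)·(-4)·(-6)] = -5/16
L_1(7) = (7)·(3)·(1)/[(2)·(-2)·(-4)] = 21/16
L_2(7) = (7)·(5)·(1)/[(4)·(2)·(-2)] = -35/16
L_3(7) = (7)·(5)·(3)/[(6)·(4)·(2)] = 35/16
Sum: (-3)·(-5/16) + (-25)·(21/16) + (-159)·(-35/16) + (-501)·(35/16) = -780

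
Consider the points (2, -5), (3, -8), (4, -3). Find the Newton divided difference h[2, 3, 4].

h[2,3] = (-8 - (-5)) / (3 - 2) = -3
h[3,4] = (-3 - (-8)) / (4 - 3) = 5
h[2,3,4] = (5 - (-3)) / (4 - 2) = 4

4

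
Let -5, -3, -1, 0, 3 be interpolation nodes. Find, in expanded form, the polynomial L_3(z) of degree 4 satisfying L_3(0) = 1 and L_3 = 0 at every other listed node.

L_3(z) = (z + 5)(z + 3)(z + 1)(z - 3) / [(5)·(3)·(1)·(-3)]
       = (z^4 + 6z^3 - 4z^2 - 54z - 45) / (-45)

L_3(z) = -(1/45)z^4 - (2/15)z^3 + (4/45)z^2 + (6/5)z + 1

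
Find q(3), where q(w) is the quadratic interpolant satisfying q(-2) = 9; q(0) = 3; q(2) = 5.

L_0(3) = (3)·(1)/[(-2)·(-4)] = 3/8
L_1(3) = (5)·(1)/[(2)·(-2)] = -5/4
L_2(3) = (5)·(3)/[(4)·(2)] = 15/8
Sum: 9·(3/8) + 3·(-5/4) + 5·(15/8) = 9

9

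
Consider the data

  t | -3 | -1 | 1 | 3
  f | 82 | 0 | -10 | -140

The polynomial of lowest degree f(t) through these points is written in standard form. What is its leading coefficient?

-4

The leading coefficient equals the top divided difference f[-3,-1,1,3].
f[-3,-1] = (0 - 82) / (-1 - (-3)) = -41
f[-1,1] = (-10 - 0) / (1 - (-1)) = -5
f[1,3] = (-140 - (-10)) / (3 - 1) = -65
f[-3,-1,1] = (-5 - (-41)) / (1 - (-3)) = 9
f[-1,1,3] = (-65 - (-5)) / (3 - (-1)) = -15
f[-3,-1,1,3] = (-15 - 9) / (3 - (-3)) = -4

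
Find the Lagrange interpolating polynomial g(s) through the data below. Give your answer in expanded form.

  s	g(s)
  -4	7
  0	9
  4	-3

g(s) = -(7/16)s^2 - (5/4)s + 9

Build the Lagrange basis polynomials:
L_0(s) = s(s - 4) / [32] = (1/32)s^2 - (1/8)s
L_1(s) = (s + 4)(s - 4) / [-16] = -(1/16)s^2 + 1
L_2(s) = (s + 4)s / [32] = (1/32)s^2 + (1/8)s
g(s) = 7·L_0 + 9·L_1 + (-3)·L_2
  7·L_0(s) = (7/32)s^2 - (7/8)s
  9·L_1(s) = -(9/16)s^2 + 9
  (-3)·L_2(s) = -(3/32)s^2 - (3/8)s
Adding term by term: -(7/16)s^2 - (5/4)s + 9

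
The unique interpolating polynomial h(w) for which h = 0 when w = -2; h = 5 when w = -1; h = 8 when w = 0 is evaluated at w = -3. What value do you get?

Evaluate each Lagrange basis at w = -3:
L_0(-3) = (-2)·(-3)/[(-1)·(-2)] = 3
L_1(-3) = (-1)·(-3)/[(1)·(-1)] = -3
L_2(-3) = (-1)·(-2)/[(2)·(1)] = 1
Sum: 0 + 5·(-3) + 8·(1) = -7

-7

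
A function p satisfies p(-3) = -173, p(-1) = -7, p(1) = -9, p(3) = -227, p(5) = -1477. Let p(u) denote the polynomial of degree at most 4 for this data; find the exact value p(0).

L_0(0) = (1)·(-1)·(-3)·(-5)/[(-2)·(-4)·(-6)·(-8)] = -5/128
L_1(0) = (3)·(-1)·(-3)·(-5)/[(2)·(-2)·(-4)·(-6)] = 15/32
L_2(0) = (3)·(1)·(-3)·(-5)/[(4)·(2)·(-2)·(-4)] = 45/64
L_3(0) = (3)·(1)·(-1)·(-5)/[(6)·(4)·(2)·(-2)] = -5/32
L_4(0) = (3)·(1)·(-1)·(-3)/[(8)·(6)·(4)·(2)] = 3/128
Sum: (-173)·(-5/128) + (-7)·(15/32) + (-9)·(45/64) + (-227)·(-5/32) + (-1477)·(3/128) = -2

-2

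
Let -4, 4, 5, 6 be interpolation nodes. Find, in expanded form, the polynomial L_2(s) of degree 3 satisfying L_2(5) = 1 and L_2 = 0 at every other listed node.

L_2(s) = -(1/9)s^3 + (2/3)s^2 + (16/9)s - 32/3

L_2(s) = (s + 4)(s - 4)(s - 6) / [(9)·(1)·(-1)]
       = (s^3 - 6s^2 - 16s + 96) / (-9)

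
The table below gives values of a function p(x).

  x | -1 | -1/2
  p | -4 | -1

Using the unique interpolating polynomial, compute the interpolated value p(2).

L_0(2) = (5/2)/[(-1/2)] = -5
L_1(2) = (3)/[(1/2)] = 6
Sum: (-4)·(-5) + (-1)·(6) = 14

14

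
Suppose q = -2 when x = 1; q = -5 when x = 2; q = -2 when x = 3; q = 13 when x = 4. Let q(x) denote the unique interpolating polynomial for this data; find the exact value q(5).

46

Using Newton's divided-difference form:
q[1,2] = (-5 - (-2)) / (2 - 1) = -3
q[2,3] = (-2 - (-5)) / (3 - 2) = 3
q[3,4] = (13 - (-2)) / (4 - 3) = 15
q[1,2,3] = (3 - (-3)) / (3 - 1) = 3
q[2,3,4] = (15 - 3) / (4 - 2) = 6
q[1,2,3,4] = (6 - 3) / (4 - 1) = 1
q(5) = -2 + (-3)·(4) + 3·(4)·(3) + 1·(4)·(3)·(2) = 46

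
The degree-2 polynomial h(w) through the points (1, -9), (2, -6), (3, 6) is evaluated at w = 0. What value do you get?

-3

Evaluate each Lagrange basis at w = 0:
L_0(0) = (-2)·(-3)/[(-1)·(-2)] = 3
L_1(0) = (-1)·(-3)/[(1)·(-1)] = -3
L_2(0) = (-1)·(-2)/[(2)·(1)] = 1
Sum: (-9)·(3) + (-6)·(-3) + 6·(1) = -3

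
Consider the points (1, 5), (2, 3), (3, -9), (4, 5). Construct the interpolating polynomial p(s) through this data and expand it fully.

p(s) = 6s^3 - 41s^2 + 79s - 39

L_0(s) = (s - 2)(s - 3)(s - 4) / [-6] = -(1/6)s^3 + (3/2)s^2 - (13/3)s + 4
L_1(s) = (s - 1)(s - 3)(s - 4) / [2] = (1/2)s^3 - 4s^2 + (19/2)s - 6
L_2(s) = (s - 1)(s - 2)(s - 4) / [-2] = -(1/2)s^3 + (7/2)s^2 - 7s + 4
L_3(s) = (s - 1)(s - 2)(s - 3) / [6] = (1/6)s^3 - s^2 + (11/6)s - 1
p(s) = 5·L_0 + 3·L_1 + (-9)·L_2 + 5·L_3
  5·L_0(s) = -(5/6)s^3 + (15/2)s^2 - (65/3)s + 20
  3·L_1(s) = (3/2)s^3 - 12s^2 + (57/2)s - 18
  (-9)·L_2(s) = (9/2)s^3 - (63/2)s^2 + 63s - 36
  5·L_3(s) = (5/6)s^3 - 5s^2 + (55/6)s - 5
Adding term by term: 6s^3 - 41s^2 + 79s - 39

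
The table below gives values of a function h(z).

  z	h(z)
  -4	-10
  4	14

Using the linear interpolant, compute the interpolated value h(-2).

L_0(-2) = (-6)/[(-8)] = 3/4
L_1(-2) = (2)/[(8)] = 1/4
Sum: (-10)·(3/4) + 14·(1/4) = -4

-4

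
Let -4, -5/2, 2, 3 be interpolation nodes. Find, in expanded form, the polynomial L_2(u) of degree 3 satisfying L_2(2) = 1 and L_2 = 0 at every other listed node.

L_2(u) = (u + 4)(u + 5/2)(u - 3) / [(6)·(9/2)·(-1)]
       = (u^3 + (7/2)u^2 - (19/2)u - 30) / (-27)

L_2(u) = -(1/27)u^3 - (7/54)u^2 + (19/54)u + 10/9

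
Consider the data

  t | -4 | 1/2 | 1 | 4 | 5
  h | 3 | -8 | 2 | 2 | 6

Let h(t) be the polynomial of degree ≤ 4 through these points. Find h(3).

Using Newton's divided-difference form:
h[-4,1/2] = (-8 - 3) / (1/2 - (-4)) = -22/9
h[1/2,1] = (2 - (-8)) / (1 - 1/2) = 20
h[1,4] = (2 - 2) / (4 - 1) = 0
h[4,5] = (6 - 2) / (5 - 4) = 4
h[-4,1/2,1] = (20 - (-22/9)) / (1 - (-4)) = 202/45
h[1/2,1,4] = (0 - 20) / (4 - 1/2) = -40/7
h[1,4,5] = (4 - 0) / (5 - 1) = 1
h[-4,1/2,1,4] = (-40/7 - 202/45) / (4 - (-4)) = -1607/1260
h[1/2,1,4,5] = (1 - (-40/7)) / (5 - 1/2) = 94/63
h[-4,1/2,1,4,5] = (94/63 - (-1607/1260)) / (5 - (-4)) = 3487/11340
h(3) = 3 + (-22/9)·(7) + (202/45)·(7)·(5/2) + (-1607/1260)·(7)·(5/2)·(2) + (3487/11340)·(7)·(5/2)·(2)·(-1) = 1465/162

1465/162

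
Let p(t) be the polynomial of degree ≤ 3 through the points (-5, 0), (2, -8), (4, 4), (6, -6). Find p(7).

Evaluate each Lagrange basis at t = 7:
L_0(7) = (5)·(3)·(1)/[(-7)·(-9)·(-11)] = -5/231
L_1(7) = (12)·(3)·(1)/[(7)·(-2)·(-4)] = 9/14
L_2(7) = (12)·(5)·(1)/[(9)·(2)·(-2)] = -5/3
L_3(7) = (12)·(5)·(3)/[(11)·(4)·(2)] = 45/22
Sum: 0 + (-8)·(9/14) + 4·(-5/3) + (-6)·(45/22) = -5563/231

-5563/231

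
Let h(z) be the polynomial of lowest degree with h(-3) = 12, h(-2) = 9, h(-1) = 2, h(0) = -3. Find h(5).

212

Using Newton's divided-difference form:
h[-3,-2] = (9 - 12) / (-2 - (-3)) = -3
h[-2,-1] = (2 - 9) / (-1 - (-2)) = -7
h[-1,0] = (-3 - 2) / (0 - (-1)) = -5
h[-3,-2,-1] = (-7 - (-3)) / (-1 - (-3)) = -2
h[-2,-1,0] = (-5 - (-7)) / (0 - (-2)) = 1
h[-3,-2,-1,0] = (1 - (-2)) / (0 - (-3)) = 1
h(5) = 12 + (-3)·(8) + (-2)·(8)·(7) + 1·(8)·(7)·(6) = 212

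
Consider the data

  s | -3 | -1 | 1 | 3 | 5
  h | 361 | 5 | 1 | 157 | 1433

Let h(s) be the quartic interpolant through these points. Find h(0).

-2

Evaluate each Lagrange basis at s = 0:
L_0(0) = (1)·(-1)·(-3)·(-5)/[(-2)·(-4)·(-6)·(-8)] = -5/128
L_1(0) = (3)·(-1)·(-3)·(-5)/[(2)·(-2)·(-4)·(-6)] = 15/32
L_2(0) = (3)·(1)·(-3)·(-5)/[(4)·(2)·(-2)·(-4)] = 45/64
L_3(0) = (3)·(1)·(-1)·(-5)/[(6)·(4)·(2)·(-2)] = -5/32
L_4(0) = (3)·(1)·(-1)·(-3)/[(8)·(6)·(4)·(2)] = 3/128
Sum: 361·(-5/128) + 5·(15/32) + 1·(45/64) + 157·(-5/32) + 1433·(3/128) = -2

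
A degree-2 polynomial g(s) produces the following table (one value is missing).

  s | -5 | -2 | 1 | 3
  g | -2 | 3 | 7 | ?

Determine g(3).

The 3 known values determine g uniquely (degree ≤ 2).
Evaluate each Lagrange basis at s = 3:
L_0(3) = (5)·(2)/[(-3)·(-6)] = 5/9
L_1(3) = (8)·(2)/[(3)·(-3)] = -16/9
L_2(3) = (8)·(5)/[(6)·(3)] = 20/9
Sum: (-2)·(5/9) + 3·(-16/9) + 7·(20/9) = 82/9

82/9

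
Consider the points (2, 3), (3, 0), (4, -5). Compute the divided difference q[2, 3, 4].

-1

q[2,3] = (0 - 3) / (3 - 2) = -3
q[3,4] = (-5 - 0) / (4 - 3) = -5
q[2,3,4] = (-5 - (-3)) / (4 - 2) = -1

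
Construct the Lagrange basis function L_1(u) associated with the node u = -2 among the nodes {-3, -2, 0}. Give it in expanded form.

L_1(u) = -(1/2)u^2 - (3/2)u

L_1(u) = (u + 3)u / [(1)·(-2)]
       = (u^2 + 3u) / (-2)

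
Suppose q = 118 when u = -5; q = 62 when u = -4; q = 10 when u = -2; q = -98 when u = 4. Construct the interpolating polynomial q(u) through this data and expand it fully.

Build the Lagrange basis polynomials:
L_0(u) = (u + 4)(u + 2)(u - 4) / [-27] = -(1/27)u^3 - (2/27)u^2 + (16/27)u + 32/27
L_1(u) = (u + 5)(u + 2)(u - 4) / [16] = (1/16)u^3 + (3/16)u^2 - (9/8)u - 5/2
L_2(u) = (u + 5)(u + 4)(u - 4) / [-36] = -(1/36)u^3 - (5/36)u^2 + (4/9)u + 20/9
L_3(u) = (u + 5)(u + 4)(u + 2) / [432] = (1/432)u^3 + (11/432)u^2 + (19/216)u + 5/54
q(u) = 118·L_0 + 62·L_1 + 10·L_2 + (-98)·L_3
  118·L_0(u) = -(118/27)u^3 - (236/27)u^2 + (1888/27)u + 3776/27
  62·L_1(u) = (31/8)u^3 + (93/8)u^2 - (279/4)u - 155
  10·L_2(u) = -(5/18)u^3 - (25/18)u^2 + (40/9)u + 200/9
  (-98)·L_3(u) = -(49/216)u^3 - (539/216)u^2 - (931/108)u - 245/27
Adding term by term: -u^3 - u^2 - 4u - 2

q(u) = -u^3 - u^2 - 4u - 2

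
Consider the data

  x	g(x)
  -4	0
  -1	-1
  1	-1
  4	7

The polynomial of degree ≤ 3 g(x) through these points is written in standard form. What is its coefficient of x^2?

Build the Lagrange basis polynomials:
L_0(x) = (x + 1)(x - 1)(x - 4) / [-120] = -(1/120)x^3 + (1/30)x^2 + (1/120)x - 1/30
L_1(x) = (x + 4)(x - 1)(x - 4) / [30] = (1/30)x^3 - (1/30)x^2 - (8/15)x + 8/15
L_2(x) = (x + 4)(x + 1)(x - 4) / [-30] = -(1/30)x^3 - (1/30)x^2 + (8/15)x + 8/15
L_3(x) = (x + 4)(x + 1)(x - 1) / [120] = (1/120)x^3 + (1/30)x^2 - (1/120)x - 1/30
g(x) = 0·L_0 + (-1)·L_1 + (-1)·L_2 + 7·L_3
Only the coefficient of x^2 is needed; take it from each L_i and combine:
0·(1/30) + (-1)·(-1/30) + (-1)·(-1/30) + 7·(1/30) = 3/10

3/10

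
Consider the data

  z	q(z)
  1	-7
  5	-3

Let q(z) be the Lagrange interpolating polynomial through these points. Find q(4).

-4

Evaluate each Lagrange basis at z = 4:
L_0(4) = (-1)/[(-4)] = 1/4
L_1(4) = (3)/[(4)] = 3/4
Sum: (-7)·(1/4) + (-3)·(3/4) = -4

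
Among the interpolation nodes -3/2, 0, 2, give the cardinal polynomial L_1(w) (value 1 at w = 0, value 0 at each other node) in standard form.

L_1(w) = (w + 3/2)(w - 2) / [(3/2)·(-2)]
       = (w^2 - (1/2)w - 3) / (-3)

L_1(w) = -(1/3)w^2 + (1/6)w + 1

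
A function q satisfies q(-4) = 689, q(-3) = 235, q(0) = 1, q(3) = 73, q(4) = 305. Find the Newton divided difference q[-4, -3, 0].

94

q[-4,-3] = (235 - 689) / (-3 - (-4)) = -454
q[-3,0] = (1 - 235) / (0 - (-3)) = -78
q[-4,-3,0] = (-78 - (-454)) / (0 - (-4)) = 94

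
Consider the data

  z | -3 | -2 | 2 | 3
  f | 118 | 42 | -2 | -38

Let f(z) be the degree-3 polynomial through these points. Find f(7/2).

Evaluate each Lagrange basis at z = 7/2:
L_0(7/2) = (11/2)·(3/2)·(1/2)/[(-1)·(-5)·(-6)] = -11/80
L_1(7/2) = (13/2)·(3/2)·(1/2)/[(1)·(-4)·(-5)] = 39/160
L_2(7/2) = (13/2)·(11/2)·(1/2)/[(5)·(4)·(-1)] = -143/160
L_3(7/2) = (13/2)·(11/2)·(3/2)/[(6)·(5)·(1)] = 143/80
Sum: 118·(-11/80) + 42·(39/160) + (-2)·(-143/160) + (-38)·(143/80) = -577/8

-577/8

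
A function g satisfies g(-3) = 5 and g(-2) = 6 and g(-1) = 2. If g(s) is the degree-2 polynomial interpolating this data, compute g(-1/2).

-15/8

L_0(-1/2) = (3/2)·(1/2)/[(-1)·(-2)] = 3/8
L_1(-1/2) = (5/2)·(1/2)/[(1)·(-1)] = -5/4
L_2(-1/2) = (5/2)·(3/2)/[(2)·(1)] = 15/8
Sum: 5·(3/8) + 6·(-5/4) + 2·(15/8) = -15/8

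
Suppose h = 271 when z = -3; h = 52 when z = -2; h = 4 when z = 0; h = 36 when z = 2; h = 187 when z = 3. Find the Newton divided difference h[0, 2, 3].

45

h[0,2] = (36 - 4) / (2 - 0) = 16
h[2,3] = (187 - 36) / (3 - 2) = 151
h[0,2,3] = (151 - 16) / (3 - 0) = 45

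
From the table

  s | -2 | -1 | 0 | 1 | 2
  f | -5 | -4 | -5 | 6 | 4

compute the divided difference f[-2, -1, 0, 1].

7/3

f[-2,-1] = (-4 - (-5)) / (-1 - (-2)) = 1
f[-1,0] = (-5 - (-4)) / (0 - (-1)) = -1
f[0,1] = (6 - (-5)) / (1 - 0) = 11
f[-2,-1,0] = (-1 - 1) / (0 - (-2)) = -1
f[-1,0,1] = (11 - (-1)) / (1 - (-1)) = 6
f[-2,-1,0,1] = (6 - (-1)) / (1 - (-2)) = 7/3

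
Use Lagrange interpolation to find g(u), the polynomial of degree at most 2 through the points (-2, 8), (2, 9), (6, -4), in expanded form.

Build the Lagrange basis polynomials:
L_0(u) = (u - 2)(u - 6) / [32] = (1/32)u^2 - (1/4)u + 3/8
L_1(u) = (u + 2)(u - 6) / [-16] = -(1/16)u^2 + (1/4)u + 3/4
L_2(u) = (u + 2)(u - 2) / [32] = (1/32)u^2 - 1/8
g(u) = 8·L_0 + 9·L_1 + (-4)·L_2
  8·L_0(u) = (1/4)u^2 - 2u + 3
  9·L_1(u) = -(9/16)u^2 + (9/4)u + 27/4
  (-4)·L_2(u) = -(1/8)u^2 + 1/2
Adding term by term: -(7/16)u^2 + (1/4)u + 41/4

g(u) = -(7/16)u^2 + (1/4)u + 41/4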